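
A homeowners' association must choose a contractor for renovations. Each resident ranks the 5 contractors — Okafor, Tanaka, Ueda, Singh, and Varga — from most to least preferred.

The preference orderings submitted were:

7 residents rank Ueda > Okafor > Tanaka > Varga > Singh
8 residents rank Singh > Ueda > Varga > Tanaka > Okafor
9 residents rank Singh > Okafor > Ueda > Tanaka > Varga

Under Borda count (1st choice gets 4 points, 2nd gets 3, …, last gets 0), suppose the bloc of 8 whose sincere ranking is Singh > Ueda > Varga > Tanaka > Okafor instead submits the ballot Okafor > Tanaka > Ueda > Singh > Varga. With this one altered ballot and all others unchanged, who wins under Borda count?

Borda totals with the altered ballot: Okafor 80, Tanaka 47, Ueda 62, Singh 44, Varga 7.
The switch changes the winner from Ueda to Okafor.

Okafor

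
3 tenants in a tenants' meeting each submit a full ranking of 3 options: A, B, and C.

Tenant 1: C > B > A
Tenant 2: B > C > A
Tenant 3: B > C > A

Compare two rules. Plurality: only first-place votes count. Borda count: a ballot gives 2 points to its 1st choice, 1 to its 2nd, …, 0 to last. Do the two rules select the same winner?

Yes

Plurality first-place counts: A 0, B 2, C 1 → B.
Borda totals: A 0, B 5, C 4 → B.
The two rules agree on B.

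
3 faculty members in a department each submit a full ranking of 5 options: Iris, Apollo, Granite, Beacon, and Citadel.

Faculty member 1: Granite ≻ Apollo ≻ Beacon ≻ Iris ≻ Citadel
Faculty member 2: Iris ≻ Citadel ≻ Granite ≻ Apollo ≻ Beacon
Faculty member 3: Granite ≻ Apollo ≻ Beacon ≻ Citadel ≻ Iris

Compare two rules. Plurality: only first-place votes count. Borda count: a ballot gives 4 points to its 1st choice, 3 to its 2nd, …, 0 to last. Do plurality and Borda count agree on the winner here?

Plurality first-place counts: Iris 1, Apollo 0, Granite 2, Beacon 0, Citadel 0 → Granite.
Borda totals: Iris 5, Apollo 7, Granite 10, Beacon 4, Citadel 4 → Granite.
The two rules agree on Granite.

Yes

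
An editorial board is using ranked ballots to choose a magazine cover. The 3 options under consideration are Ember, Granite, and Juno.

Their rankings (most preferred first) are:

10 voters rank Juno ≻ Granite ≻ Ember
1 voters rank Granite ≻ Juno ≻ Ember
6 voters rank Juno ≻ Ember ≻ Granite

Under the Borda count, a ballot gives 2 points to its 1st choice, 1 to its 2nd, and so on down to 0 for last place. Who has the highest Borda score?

Borda scores:
  Ember: 10·0 + 0 + 6·1 = 6
  Granite: 10·1 + 2 + 6·0 = 12
  Juno: 10·2 + 1 + 6·2 = 33
Juno has the highest total.

Juno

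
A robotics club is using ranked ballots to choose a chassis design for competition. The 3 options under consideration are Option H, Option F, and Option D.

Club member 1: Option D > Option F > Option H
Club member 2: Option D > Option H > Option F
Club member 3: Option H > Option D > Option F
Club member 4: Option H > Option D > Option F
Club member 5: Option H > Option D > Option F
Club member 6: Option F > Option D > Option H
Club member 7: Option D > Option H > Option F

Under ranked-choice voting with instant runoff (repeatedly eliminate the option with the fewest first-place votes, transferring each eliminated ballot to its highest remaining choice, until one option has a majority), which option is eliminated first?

Option F

Round 1: Option H 3, Option D 3, Option F 1. Option F has the fewest and is eliminated.
Round 2: Option D 4, Option H 3. Option D has a majority.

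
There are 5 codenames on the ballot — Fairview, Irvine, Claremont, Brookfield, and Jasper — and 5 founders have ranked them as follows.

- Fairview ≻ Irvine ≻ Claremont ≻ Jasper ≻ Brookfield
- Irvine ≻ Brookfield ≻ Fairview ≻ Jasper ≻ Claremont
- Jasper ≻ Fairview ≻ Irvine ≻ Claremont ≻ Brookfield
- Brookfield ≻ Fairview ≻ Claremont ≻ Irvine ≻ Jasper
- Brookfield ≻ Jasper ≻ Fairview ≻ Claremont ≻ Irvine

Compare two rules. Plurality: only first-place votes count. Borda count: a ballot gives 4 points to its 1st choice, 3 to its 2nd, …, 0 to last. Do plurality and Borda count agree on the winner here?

Plurality first-place counts: Fairview 1, Irvine 1, Claremont 0, Brookfield 2, Jasper 1 → Brookfield.
Borda totals: Fairview 14, Irvine 10, Claremont 6, Brookfield 11, Jasper 9 → Fairview.
The two rules disagree: plurality picks Brookfield, Borda picks Fairview.

No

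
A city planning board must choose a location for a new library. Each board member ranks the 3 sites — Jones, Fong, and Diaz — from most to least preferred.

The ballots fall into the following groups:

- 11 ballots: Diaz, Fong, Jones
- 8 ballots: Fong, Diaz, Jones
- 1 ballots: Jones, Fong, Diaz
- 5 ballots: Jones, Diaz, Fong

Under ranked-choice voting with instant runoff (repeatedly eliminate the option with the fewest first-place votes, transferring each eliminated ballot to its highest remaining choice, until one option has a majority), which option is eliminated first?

Jones

Round 1: Diaz 11, Fong 8, Jones 6. Jones has the fewest and is eliminated.
Round 2: Diaz 16, Fong 9. Diaz has a majority.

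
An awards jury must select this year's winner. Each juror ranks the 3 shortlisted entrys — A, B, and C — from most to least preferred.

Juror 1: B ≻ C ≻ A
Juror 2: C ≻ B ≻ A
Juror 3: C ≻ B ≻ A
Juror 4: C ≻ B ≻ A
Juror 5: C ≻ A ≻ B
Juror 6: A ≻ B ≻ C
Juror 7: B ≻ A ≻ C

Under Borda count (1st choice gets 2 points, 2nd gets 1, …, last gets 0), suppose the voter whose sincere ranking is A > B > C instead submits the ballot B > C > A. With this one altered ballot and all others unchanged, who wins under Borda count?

C

Borda totals with the altered ballot: A 2, B 9, C 10.
The winner is unchanged: still C.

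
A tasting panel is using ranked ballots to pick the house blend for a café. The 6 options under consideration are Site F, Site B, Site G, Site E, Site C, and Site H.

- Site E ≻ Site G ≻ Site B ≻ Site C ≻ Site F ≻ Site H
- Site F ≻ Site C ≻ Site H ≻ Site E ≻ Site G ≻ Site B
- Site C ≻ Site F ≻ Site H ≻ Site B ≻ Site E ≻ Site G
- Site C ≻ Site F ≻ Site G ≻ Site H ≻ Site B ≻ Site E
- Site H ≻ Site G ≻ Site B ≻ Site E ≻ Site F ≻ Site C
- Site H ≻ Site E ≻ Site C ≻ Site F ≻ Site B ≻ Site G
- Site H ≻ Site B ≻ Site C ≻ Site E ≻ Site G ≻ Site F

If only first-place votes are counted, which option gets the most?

First-place vote totals:
  Site F: 1
  Site B: 0
  Site G: 0
  Site E: 1
  Site C: 2
  Site H: 3
Site H has the most first-place votes.

Site H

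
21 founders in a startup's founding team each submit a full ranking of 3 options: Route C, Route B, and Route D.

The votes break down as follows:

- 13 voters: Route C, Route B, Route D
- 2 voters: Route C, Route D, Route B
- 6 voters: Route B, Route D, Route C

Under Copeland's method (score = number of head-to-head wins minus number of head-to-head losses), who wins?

Route C

Pairwise results:
  Route C vs Route B: Route C wins 15–6.
  Route C vs Route D: Route C wins 15–6.
  Route B vs Route D: Route B wins 19–2.
Copeland scores (wins − losses):
  Route C: 2 − 0 = 2
  Route B: 1 − 1 = 0
  Route D: 0 − 2 = -2
Route C has the best Copeland score.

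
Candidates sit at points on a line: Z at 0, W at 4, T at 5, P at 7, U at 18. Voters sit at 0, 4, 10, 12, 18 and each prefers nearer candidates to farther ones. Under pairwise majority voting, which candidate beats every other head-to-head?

With single-peaked preferences on a line, the Condorcet winner is the candidate closest to the median voter.
The median voter (position 10) is closest to P at 7.
Check: P vs W — voters closer to P: 3 of 5.

P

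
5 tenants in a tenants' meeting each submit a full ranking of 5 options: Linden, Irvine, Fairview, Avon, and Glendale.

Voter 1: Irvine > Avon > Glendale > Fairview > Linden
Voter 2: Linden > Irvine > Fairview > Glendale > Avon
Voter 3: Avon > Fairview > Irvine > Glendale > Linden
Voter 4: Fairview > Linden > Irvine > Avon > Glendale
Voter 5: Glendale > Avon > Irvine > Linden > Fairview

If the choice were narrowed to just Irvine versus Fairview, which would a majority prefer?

Irvine

Ballots ranking Irvine above Fairview: 3.
Ballots ranking Fairview above Irvine: 2.
Irvine wins the head-to-head, 3–2.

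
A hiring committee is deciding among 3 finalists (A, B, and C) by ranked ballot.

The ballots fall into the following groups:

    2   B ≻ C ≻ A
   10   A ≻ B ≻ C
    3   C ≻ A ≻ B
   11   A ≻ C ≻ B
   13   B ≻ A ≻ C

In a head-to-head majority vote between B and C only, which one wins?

B

Ballots ranking B above C: 2+10+13 = 25.
Ballots ranking C above B: 3+11 = 14.
B wins the head-to-head, 25–14.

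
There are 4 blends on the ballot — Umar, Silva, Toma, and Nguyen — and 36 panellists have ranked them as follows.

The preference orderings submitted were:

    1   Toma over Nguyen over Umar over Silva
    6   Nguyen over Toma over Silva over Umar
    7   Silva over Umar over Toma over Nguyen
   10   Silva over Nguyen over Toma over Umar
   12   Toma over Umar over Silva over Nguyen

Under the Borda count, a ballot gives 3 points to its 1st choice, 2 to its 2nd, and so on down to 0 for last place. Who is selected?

Silva

Borda scores:
  Umar: 1 + 6·0 + 7·2 + 10·0 + 12·2 = 39
  Silva: 0 + 6·1 + 7·3 + 10·3 + 12·1 = 69
  Toma: 3 + 6·2 + 7·1 + 10·1 + 12·3 = 68
  Nguyen: 2 + 6·3 + 7·0 + 10·2 + 12·0 = 40
Silva has the highest total.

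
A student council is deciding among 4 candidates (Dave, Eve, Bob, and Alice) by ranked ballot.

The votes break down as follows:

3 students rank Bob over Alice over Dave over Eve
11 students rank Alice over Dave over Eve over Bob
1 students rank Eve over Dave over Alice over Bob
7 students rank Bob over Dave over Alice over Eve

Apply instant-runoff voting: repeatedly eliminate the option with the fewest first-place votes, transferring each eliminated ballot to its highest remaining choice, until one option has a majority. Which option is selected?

Alice

Round 1: Alice 11, Bob 10, Eve 1, Dave 0. Dave has the fewest and is eliminated.
Round 2: Alice 11, Bob 10, Eve 1. Eve has the fewest and is eliminated.
Round 3: Alice 12, Bob 10. Alice has a majority.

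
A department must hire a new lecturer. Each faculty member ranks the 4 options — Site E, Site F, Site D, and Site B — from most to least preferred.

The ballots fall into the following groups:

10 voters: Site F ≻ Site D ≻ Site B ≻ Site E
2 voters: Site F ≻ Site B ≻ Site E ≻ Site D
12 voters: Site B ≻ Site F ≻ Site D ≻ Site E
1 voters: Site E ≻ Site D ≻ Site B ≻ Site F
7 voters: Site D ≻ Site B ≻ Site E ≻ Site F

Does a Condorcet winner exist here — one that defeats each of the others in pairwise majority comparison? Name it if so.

Head-to-head results (32 voters total):
Site E vs Site F: Site F wins 24–8.
Site E vs Site D: Site D wins 29–3.
Site E vs Site B: Site B wins 31–1.
Site F vs Site D: Site F wins 24–8.
Site F vs Site B: Site B wins 20–12.
Site D vs Site B: Site D wins 18–14.
No candidate beats all others: Site F beats Site D beats Site B beats Site F, a majority cycle.

There is no Condorcet winner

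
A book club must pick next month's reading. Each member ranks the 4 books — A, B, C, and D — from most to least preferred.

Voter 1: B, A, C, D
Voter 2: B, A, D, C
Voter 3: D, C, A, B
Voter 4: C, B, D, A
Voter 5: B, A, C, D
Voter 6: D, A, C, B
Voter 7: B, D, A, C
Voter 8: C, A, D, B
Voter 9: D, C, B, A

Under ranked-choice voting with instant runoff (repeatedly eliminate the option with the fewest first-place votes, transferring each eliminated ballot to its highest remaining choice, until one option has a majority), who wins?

Round 1: B 4, D 3, C 2, A 0. A has the fewest and is eliminated.
Round 2: B 4, D 3, C 2. C has the fewest and is eliminated.
Round 3: B 5, D 4. B has a majority.

B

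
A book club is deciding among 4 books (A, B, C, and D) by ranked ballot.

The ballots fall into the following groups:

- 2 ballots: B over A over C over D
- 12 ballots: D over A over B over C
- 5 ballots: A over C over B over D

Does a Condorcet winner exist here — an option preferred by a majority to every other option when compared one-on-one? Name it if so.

D

Head-to-head results (19 voters total):
A vs B: A wins 17–2.
A vs C: A wins 19–0.
A vs D: D wins 12–7.
B vs C: B wins 14–5.
B vs D: D wins 12–7.
C vs D: D wins 12–7.
D beats each rival — A (12–7), B (12–7), C (12–7) — so D is the Condorcet winner.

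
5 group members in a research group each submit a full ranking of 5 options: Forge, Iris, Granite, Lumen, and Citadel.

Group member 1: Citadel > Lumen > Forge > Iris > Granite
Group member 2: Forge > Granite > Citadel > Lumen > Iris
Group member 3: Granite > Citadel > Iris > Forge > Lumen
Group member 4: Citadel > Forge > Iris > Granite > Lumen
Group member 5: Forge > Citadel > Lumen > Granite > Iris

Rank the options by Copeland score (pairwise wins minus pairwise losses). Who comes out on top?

Pairwise results:
  Forge vs Iris: Forge wins 4–1.
  Forge vs Granite: Forge wins 4–1.
  Forge vs Lumen: Forge wins 4–1.
  Forge vs Citadel: Citadel wins 3–2.
  Iris vs Granite: Granite wins 3–2.
  Iris vs Lumen: Lumen wins 3–2.
  Iris vs Citadel: Citadel wins 5–0.
  Granite vs Lumen: Granite wins 3–2.
  Granite vs Citadel: Citadel wins 3–2.
  Lumen vs Citadel: Citadel wins 5–0.
Copeland scores (wins − losses):
  Forge: 3 − 1 = 2
  Iris: 0 − 4 = -4
  Granite: 2 − 2 = 0
  Lumen: 1 − 3 = -2
  Citadel: 4 − 0 = 4
Citadel has the best Copeland score.

Citadel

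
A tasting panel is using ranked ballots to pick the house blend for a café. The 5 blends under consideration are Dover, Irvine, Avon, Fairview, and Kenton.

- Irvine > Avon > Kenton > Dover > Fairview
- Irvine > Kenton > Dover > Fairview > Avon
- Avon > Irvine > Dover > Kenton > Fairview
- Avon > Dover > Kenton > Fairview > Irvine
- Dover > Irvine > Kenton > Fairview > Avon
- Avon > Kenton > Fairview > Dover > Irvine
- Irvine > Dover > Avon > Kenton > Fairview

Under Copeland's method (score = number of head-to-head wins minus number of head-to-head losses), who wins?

Pairwise results:
  Dover vs Irvine: Irvine wins 4–3.
  Dover vs Avon: Avon wins 4–3.
  Dover vs Fairview: Dover wins 6–1.
  Dover vs Kenton: Dover wins 4–3.
  Irvine vs Avon: Irvine wins 4–3.
  Irvine vs Fairview: Irvine wins 5–2.
  Irvine vs Kenton: Irvine wins 5–2.
  Avon vs Fairview: Avon wins 5–2.
  Avon vs Kenton: Avon wins 5–2.
  Fairview vs Kenton: Kenton wins 7–0.
Copeland scores (wins − losses):
  Dover: 2 − 2 = 0
  Irvine: 4 − 0 = 4
  Avon: 3 − 1 = 2
  Fairview: 0 − 4 = -4
  Kenton: 1 − 3 = -2
Irvine has the best Copeland score.

Irvine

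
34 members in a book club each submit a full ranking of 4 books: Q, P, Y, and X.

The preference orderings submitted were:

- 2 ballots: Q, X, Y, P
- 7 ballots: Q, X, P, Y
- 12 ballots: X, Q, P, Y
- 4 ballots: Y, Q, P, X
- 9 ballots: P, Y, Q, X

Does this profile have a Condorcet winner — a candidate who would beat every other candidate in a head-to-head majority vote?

Yes

Head-to-head results (34 voters total):
Q vs P: Q wins 25–9.
Q vs Y: Q wins 21–13.
Q vs X: Q wins 22–12.
P vs Y: P wins 28–6.
P vs X: X wins 21–13.
Y vs X: X wins 21–13.
Q beats each rival — P (25–9), Y (21–13), X (22–12) — so Q is the Condorcet winner.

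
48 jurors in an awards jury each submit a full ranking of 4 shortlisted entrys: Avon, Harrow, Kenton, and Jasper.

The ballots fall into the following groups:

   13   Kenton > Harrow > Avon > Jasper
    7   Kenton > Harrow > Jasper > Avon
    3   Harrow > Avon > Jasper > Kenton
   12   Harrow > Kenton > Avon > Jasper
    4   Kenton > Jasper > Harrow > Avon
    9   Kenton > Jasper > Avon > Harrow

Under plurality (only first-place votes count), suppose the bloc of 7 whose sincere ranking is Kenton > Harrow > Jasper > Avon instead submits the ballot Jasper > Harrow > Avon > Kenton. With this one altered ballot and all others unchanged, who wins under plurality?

Kenton

First-place totals with the altered ballot: Avon 0, Harrow 15, Kenton 26, Jasper 7.
The winner is unchanged: still Kenton.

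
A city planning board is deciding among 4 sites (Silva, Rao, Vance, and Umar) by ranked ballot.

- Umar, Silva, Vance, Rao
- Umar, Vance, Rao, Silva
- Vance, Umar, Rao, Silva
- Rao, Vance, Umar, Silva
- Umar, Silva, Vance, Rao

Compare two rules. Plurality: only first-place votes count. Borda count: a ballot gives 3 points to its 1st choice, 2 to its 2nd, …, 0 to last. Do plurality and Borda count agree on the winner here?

Plurality first-place counts: Silva 0, Rao 1, Vance 1, Umar 3 → Umar.
Borda totals: Silva 4, Rao 5, Vance 9, Umar 12 → Umar.
The two rules agree on Umar.

Yes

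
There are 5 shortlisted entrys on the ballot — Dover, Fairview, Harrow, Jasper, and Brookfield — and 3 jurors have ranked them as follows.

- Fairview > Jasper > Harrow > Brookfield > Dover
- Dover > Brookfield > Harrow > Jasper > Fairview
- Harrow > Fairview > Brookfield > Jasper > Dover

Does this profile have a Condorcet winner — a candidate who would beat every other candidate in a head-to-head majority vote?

Yes

Head-to-head results (3 voters total):
Dover vs Fairview: Fairview wins 2–1.
Dover vs Harrow: Harrow wins 2–1.
Dover vs Jasper: Jasper wins 2–1.
Dover vs Brookfield: Brookfield wins 2–1.
Fairview vs Harrow: Harrow wins 2–1.
Fairview vs Jasper: Fairview wins 2–1.
Fairview vs Brookfield: Fairview wins 2–1.
Harrow vs Jasper: Harrow wins 2–1.
Harrow vs Brookfield: Harrow wins 2–1.
Jasper vs Brookfield: Brookfield wins 2–1.
Harrow beats each rival — Dover (2–1), Fairview (2–1), Jasper (2–1), Brookfield (2–1) — so Harrow is the Condorcet winner.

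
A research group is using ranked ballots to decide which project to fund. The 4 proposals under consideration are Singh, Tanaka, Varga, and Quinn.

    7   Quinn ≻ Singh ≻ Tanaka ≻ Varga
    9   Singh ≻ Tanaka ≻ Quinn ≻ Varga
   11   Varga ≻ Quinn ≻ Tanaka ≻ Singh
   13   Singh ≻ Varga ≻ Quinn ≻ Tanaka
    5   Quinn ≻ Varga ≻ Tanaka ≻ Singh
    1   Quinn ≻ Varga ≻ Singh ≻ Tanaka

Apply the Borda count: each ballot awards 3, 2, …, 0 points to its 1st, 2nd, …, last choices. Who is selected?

Quinn

Borda scores:
  Singh: 7·2 + 9·3 + 11·0 + 13·3 + 5·0 + 1 = 81
  Tanaka: 7·1 + 9·2 + 11·1 + 13·0 + 5·1 + 0 = 41
  Varga: 7·0 + 9·0 + 11·3 + 13·2 + 5·2 + 2 = 71
  Quinn: 7·3 + 9·1 + 11·2 + 13·1 + 5·3 + 3 = 83
Quinn has the highest total.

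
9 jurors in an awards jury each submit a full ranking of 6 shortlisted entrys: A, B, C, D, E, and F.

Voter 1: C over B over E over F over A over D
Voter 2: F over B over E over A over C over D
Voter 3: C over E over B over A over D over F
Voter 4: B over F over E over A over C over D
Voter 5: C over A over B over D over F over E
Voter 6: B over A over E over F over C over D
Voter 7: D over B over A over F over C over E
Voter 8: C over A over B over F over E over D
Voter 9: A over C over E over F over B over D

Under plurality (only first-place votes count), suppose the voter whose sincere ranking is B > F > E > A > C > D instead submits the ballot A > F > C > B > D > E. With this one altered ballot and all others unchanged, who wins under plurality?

C

First-place totals with the altered ballot: A 2, B 1, C 4, D 1, E 0, F 1.
The winner is unchanged: still C.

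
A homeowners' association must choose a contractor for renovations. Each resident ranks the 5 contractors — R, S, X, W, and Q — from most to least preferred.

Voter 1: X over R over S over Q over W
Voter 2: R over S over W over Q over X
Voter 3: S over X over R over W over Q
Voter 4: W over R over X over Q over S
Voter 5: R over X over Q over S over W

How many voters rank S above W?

Ballots ranking S above W: 4.
Ballots ranking W above S: 1.
So 4 of 5 voters prefer S to W.

4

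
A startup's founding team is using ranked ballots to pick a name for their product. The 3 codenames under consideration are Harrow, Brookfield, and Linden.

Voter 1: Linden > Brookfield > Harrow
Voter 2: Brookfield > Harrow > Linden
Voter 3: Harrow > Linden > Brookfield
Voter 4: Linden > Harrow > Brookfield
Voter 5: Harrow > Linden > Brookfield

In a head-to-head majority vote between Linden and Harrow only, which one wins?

Harrow

Ballots ranking Linden above Harrow: 2.
Ballots ranking Harrow above Linden: 3.
Harrow wins the head-to-head, 3–2.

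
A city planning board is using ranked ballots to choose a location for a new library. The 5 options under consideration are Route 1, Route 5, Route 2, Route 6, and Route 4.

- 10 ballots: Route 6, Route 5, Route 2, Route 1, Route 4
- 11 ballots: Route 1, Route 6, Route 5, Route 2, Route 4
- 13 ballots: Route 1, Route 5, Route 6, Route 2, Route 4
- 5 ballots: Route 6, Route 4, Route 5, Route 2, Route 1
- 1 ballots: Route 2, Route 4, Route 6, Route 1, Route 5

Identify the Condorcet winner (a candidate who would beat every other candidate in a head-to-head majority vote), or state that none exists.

Head-to-head results (40 voters total):
Route 1 vs Route 5: Route 1 wins 25–15.
Route 1 vs Route 2: Route 1 wins 24–16.
Route 1 vs Route 6: Route 1 wins 24–16.
Route 1 vs Route 4: Route 1 wins 34–6.
Route 5 vs Route 2: Route 5 wins 39–1.
Route 5 vs Route 6: Route 6 wins 27–13.
Route 5 vs Route 4: Route 5 wins 34–6.
Route 2 vs Route 6: Route 6 wins 39–1.
Route 2 vs Route 4: Route 2 wins 35–5.
Route 6 vs Route 4: Route 6 wins 39–1.
Route 1 beats each rival — Route 5 (25–15), Route 2 (24–16), Route 6 (24–16), Route 4 (34–6) — so Route 1 is the Condorcet winner.

Route 1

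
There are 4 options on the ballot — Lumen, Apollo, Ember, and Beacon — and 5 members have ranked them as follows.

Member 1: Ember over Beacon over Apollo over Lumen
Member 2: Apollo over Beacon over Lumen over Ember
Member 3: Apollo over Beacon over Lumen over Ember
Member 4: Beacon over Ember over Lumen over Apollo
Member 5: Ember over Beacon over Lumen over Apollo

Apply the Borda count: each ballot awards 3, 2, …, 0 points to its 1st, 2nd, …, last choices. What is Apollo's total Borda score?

Borda scores:
  Lumen: 0 + 1 + 1 + 1 + 1 = 4
  Apollo: 1 + 3 + 3 + 0 + 0 = 7
  Ember: 3 + 0 + 0 + 2 + 3 = 8
  Beacon: 2 + 2 + 2 + 3 + 2 = 11

7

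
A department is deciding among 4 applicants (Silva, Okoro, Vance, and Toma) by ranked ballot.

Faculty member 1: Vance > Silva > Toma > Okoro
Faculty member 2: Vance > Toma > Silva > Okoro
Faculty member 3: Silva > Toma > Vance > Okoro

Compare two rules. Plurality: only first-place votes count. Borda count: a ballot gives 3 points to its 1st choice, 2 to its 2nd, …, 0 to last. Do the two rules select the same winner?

Plurality first-place counts: Silva 1, Okoro 0, Vance 2, Toma 0 → Vance.
Borda totals: Silva 6, Okoro 0, Vance 7, Toma 5 → Vance.
The two rules agree on Vance.

Yes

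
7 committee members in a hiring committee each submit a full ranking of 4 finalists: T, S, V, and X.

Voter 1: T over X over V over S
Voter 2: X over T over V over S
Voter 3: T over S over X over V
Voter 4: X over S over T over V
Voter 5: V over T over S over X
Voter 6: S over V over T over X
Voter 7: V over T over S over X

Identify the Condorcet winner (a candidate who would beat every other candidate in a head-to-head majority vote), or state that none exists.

T

Head-to-head results (7 voters total):
T vs S: T wins 5–2.
T vs V: T wins 4–3.
T vs X: T wins 5–2.
S vs V: V wins 4–3.
S vs X: S wins 4–3.
V vs X: X wins 4–3.
T beats each rival — S (5–2), V (4–3), X (5–2) — so T is the Condorcet winner.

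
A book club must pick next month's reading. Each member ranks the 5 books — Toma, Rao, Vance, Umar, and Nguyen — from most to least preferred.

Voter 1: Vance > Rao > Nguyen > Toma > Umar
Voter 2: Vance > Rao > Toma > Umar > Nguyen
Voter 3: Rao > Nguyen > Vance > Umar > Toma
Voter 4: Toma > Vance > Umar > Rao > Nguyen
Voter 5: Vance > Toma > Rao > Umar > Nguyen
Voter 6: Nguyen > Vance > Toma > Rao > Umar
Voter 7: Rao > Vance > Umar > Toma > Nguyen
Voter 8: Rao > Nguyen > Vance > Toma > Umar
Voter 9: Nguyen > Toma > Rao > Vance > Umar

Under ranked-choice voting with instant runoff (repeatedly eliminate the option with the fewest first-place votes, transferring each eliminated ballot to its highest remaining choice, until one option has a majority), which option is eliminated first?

Round 1: Rao 3, Vance 3, Nguyen 2, Toma 1, Umar 0. Umar has the fewest and is eliminated.
Round 2: Rao 3, Vance 3, Nguyen 2, Toma 1. Toma has the fewest and is eliminated.
Round 3: Vance 4, Rao 3, Nguyen 2. Nguyen has the fewest and is eliminated.
Round 4: Vance 5, Rao 4. Vance has a majority.

Umar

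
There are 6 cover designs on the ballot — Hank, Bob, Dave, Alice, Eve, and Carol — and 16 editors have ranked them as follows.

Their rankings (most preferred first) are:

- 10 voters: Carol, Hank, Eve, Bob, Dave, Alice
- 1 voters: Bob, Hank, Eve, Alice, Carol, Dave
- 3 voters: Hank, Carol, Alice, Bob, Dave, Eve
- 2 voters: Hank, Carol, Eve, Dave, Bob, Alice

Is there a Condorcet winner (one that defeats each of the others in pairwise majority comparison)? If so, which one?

Head-to-head results (16 voters total):
Hank vs Bob: Hank wins 15–1.
Hank vs Dave: Hank wins 16–0.
Hank vs Alice: Hank wins 16–0.
Hank vs Eve: Hank wins 16–0.
Hank vs Carol: Carol wins 10–6.
Bob vs Dave: Bob wins 14–2.
Bob vs Alice: Bob wins 13–3.
Bob vs Eve: Eve wins 12–4.
Bob vs Carol: Carol wins 15–1.
Dave vs Alice: Dave wins 12–4.
Dave vs Eve: Eve wins 13–3.
Dave vs Carol: Carol wins 16–0.
Alice vs Eve: Eve wins 13–3.
Alice vs Carol: Carol wins 15–1.
Eve vs Carol: Carol wins 15–1.
Carol beats each rival — Hank (10–6), Bob (15–1), Dave (16–0), Alice (15–1), Eve (15–1) — so Carol is the Condorcet winner.

Carol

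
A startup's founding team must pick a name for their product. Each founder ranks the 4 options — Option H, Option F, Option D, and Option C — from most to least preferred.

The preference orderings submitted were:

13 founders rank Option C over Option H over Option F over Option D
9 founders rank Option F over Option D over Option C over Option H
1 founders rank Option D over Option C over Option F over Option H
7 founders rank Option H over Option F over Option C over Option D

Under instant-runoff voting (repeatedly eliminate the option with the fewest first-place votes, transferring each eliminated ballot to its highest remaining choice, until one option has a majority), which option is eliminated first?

Option D

Round 1: Option C 13, Option F 9, Option H 7, Option D 1. Option D has the fewest and is eliminated.
Round 2: Option C 14, Option F 9, Option H 7. Option H has the fewest and is eliminated.
Round 3: Option F 16, Option C 14. Option F has a majority.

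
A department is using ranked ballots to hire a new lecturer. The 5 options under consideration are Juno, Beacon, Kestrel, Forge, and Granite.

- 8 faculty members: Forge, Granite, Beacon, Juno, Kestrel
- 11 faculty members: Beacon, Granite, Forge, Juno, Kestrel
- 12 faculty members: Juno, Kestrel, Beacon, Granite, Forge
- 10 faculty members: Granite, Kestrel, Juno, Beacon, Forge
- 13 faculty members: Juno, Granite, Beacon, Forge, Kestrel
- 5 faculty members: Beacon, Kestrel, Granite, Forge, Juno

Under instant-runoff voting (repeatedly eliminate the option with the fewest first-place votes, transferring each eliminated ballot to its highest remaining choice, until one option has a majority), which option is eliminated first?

Kestrel

Round 1: Juno 25, Beacon 16, Granite 10, Forge 8, Kestrel 0. Kestrel has the fewest and is eliminated.
Round 2: Juno 25, Beacon 16, Granite 10, Forge 8. Forge has the fewest and is eliminated.
Round 3: Juno 25, Granite 18, Beacon 16. Beacon has the fewest and is eliminated.
Round 4: Granite 34, Juno 25. Granite has a majority.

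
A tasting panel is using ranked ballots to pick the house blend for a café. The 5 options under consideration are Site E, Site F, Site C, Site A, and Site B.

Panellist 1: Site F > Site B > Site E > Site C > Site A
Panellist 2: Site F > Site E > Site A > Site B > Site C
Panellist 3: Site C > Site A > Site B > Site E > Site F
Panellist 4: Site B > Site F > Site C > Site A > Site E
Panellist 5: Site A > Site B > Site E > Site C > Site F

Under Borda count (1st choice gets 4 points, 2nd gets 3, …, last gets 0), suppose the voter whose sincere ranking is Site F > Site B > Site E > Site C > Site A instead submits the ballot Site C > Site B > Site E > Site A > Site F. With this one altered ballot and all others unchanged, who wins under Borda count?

Borda totals with the altered ballot: Site E 8, Site F 7, Site C 11, Site A 11, Site B 13.
The winner is unchanged: still Site B.

Site B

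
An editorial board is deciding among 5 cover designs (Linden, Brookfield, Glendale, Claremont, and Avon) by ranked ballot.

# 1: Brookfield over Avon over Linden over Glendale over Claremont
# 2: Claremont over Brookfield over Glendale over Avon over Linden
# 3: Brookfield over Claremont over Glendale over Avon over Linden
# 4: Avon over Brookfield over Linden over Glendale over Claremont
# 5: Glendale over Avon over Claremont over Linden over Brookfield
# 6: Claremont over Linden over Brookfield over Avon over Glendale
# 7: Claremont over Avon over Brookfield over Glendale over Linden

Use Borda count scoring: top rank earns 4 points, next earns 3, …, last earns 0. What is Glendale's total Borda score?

11

Borda scores:
  Linden: 2 + 0 + 0 + 2 + 1 + 3 + 0 = 8
  Brookfield: 4 + 3 + 4 + 3 + 0 + 2 + 2 = 18
  Glendale: 1 + 2 + 2 + 1 + 4 + 0 + 1 = 11
  Claremont: 0 + 4 + 3 + 0 + 2 + 4 + 4 = 17
  Avon: 3 + 1 + 1 + 4 + 3 + 1 + 3 = 16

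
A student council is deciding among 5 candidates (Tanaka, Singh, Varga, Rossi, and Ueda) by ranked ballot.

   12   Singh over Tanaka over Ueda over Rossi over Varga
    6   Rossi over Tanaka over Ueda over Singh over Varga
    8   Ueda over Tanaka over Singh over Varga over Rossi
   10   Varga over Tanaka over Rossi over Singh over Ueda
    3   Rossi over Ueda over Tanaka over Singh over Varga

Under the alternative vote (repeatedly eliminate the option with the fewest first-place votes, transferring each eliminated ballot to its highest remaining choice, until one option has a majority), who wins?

Singh

Round 1: Singh 12, Varga 10, Rossi 9, Ueda 8, Tanaka 0. Tanaka has the fewest and is eliminated.
Round 2: Singh 12, Varga 10, Rossi 9, Ueda 8. Ueda has the fewest and is eliminated.
Round 3: Singh 20, Varga 10, Rossi 9. Singh has a majority.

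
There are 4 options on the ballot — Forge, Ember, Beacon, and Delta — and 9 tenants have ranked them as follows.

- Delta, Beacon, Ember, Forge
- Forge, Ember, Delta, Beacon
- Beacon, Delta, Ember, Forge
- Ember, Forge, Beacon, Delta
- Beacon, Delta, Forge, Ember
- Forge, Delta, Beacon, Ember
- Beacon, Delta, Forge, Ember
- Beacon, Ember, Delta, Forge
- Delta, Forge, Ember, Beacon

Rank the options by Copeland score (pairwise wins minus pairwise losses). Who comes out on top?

Pairwise results:
  Forge vs Ember: Forge wins 5–4.
  Forge vs Beacon: Beacon wins 5–4.
  Forge vs Delta: Delta wins 6–3.
  Ember vs Beacon: Beacon wins 6–3.
  Ember vs Delta: Delta wins 6–3.
  Beacon vs Delta: Beacon wins 5–4.
Copeland scores (wins − losses):
  Forge: 1 − 2 = -1
  Ember: 0 − 3 = -3
  Beacon: 3 − 0 = 3
  Delta: 2 − 1 = 1
Beacon has the best Copeland score.

Beacon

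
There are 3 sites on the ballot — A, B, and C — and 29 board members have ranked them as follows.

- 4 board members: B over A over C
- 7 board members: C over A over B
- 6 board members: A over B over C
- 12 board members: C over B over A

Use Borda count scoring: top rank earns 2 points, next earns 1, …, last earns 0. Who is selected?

Borda scores:
  A: 4·1 + 7·1 + 6·2 + 12·0 = 23
  B: 4·2 + 7·0 + 6·1 + 12·1 = 26
  C: 4·0 + 7·2 + 6·0 + 12·2 = 38
C has the highest total.

C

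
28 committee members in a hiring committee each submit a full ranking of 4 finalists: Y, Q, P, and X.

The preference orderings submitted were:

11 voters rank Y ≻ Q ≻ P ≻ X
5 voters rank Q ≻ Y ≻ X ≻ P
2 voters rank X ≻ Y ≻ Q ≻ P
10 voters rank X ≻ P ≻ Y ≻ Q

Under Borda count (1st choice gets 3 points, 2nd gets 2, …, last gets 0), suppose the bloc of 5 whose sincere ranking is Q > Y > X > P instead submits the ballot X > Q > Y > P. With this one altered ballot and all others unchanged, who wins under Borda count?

Borda totals with the altered ballot: Y 52, Q 34, P 31, X 51.
The winner is unchanged: still Y.

Y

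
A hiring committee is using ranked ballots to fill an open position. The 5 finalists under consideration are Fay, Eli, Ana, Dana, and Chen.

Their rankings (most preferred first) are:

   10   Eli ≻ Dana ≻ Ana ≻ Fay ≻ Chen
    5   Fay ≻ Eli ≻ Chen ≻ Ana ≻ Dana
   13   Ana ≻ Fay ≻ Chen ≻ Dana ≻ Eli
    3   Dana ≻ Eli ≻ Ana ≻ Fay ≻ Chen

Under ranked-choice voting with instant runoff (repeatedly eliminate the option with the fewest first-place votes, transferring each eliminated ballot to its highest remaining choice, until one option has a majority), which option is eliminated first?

Chen

Round 1: Ana 13, Eli 10, Fay 5, Dana 3, Chen 0. Chen has the fewest and is eliminated.
Round 2: Ana 13, Eli 10, Fay 5, Dana 3. Dana has the fewest and is eliminated.
Round 3: Eli 13, Ana 13, Fay 5. Fay has the fewest and is eliminated.
Round 4: Eli 18, Ana 13. Eli has a majority.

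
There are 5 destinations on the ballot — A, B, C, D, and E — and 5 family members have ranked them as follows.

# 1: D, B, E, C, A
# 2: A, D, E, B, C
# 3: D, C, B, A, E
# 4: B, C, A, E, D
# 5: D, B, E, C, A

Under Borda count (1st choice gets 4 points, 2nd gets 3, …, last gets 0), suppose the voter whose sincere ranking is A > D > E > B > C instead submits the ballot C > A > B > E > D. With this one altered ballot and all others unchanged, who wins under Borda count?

Borda totals with the altered ballot: A 6, B 14, C 12, D 12, E 6.
The switch changes the winner from D to B.

B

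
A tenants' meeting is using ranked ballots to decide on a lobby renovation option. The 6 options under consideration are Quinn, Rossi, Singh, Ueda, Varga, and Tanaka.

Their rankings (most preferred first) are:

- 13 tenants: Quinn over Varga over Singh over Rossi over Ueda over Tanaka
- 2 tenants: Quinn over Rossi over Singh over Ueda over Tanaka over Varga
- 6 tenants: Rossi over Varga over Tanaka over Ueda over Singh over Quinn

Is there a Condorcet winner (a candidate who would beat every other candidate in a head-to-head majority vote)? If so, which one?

Quinn

Head-to-head results (21 voters total):
Quinn vs Rossi: Quinn wins 15–6.
Quinn vs Singh: Quinn wins 15–6.
Quinn vs Ueda: Quinn wins 15–6.
Quinn vs Varga: Quinn wins 15–6.
Quinn vs Tanaka: Quinn wins 15–6.
Rossi vs Singh: Singh wins 13–8.
Rossi vs Ueda: Rossi wins 21–0.
Rossi vs Varga: Varga wins 13–8.
Rossi vs Tanaka: Rossi wins 21–0.
Singh vs Ueda: Singh wins 15–6.
Singh vs Varga: Varga wins 19–2.
Singh vs Tanaka: Singh wins 15–6.
Ueda vs Varga: Varga wins 19–2.
Ueda vs Tanaka: Ueda wins 15–6.
Varga vs Tanaka: Varga wins 19–2.
Quinn beats each rival — Rossi (15–6), Singh (15–6), Ueda (15–6), Varga (15–6), Tanaka (15–6) — so Quinn is the Condorcet winner.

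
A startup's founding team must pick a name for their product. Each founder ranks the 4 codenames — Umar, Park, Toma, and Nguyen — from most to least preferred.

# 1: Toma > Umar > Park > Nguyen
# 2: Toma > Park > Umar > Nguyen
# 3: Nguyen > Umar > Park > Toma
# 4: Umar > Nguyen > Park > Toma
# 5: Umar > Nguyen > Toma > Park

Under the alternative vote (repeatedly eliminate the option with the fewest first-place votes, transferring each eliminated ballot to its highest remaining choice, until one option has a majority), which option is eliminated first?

Round 1: Umar 2, Toma 2, Nguyen 1, Park 0. Park has the fewest and is eliminated.
Round 2: Umar 2, Toma 2, Nguyen 1. Nguyen has the fewest and is eliminated.
Round 3: Umar 3, Toma 2. Umar has a majority.

Park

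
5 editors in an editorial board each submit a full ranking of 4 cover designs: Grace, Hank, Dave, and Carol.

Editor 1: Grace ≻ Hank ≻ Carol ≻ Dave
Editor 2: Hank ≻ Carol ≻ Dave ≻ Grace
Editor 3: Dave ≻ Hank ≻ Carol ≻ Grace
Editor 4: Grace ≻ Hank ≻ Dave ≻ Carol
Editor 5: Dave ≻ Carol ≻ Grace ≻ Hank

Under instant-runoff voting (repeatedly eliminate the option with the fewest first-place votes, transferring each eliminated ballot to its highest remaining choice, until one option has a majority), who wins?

Round 1: Grace 2, Dave 2, Hank 1, Carol 0. Carol has the fewest and is eliminated.
Round 2: Grace 2, Dave 2, Hank 1. Hank has the fewest and is eliminated.
Round 3: Dave 3, Grace 2. Dave has a majority.

Dave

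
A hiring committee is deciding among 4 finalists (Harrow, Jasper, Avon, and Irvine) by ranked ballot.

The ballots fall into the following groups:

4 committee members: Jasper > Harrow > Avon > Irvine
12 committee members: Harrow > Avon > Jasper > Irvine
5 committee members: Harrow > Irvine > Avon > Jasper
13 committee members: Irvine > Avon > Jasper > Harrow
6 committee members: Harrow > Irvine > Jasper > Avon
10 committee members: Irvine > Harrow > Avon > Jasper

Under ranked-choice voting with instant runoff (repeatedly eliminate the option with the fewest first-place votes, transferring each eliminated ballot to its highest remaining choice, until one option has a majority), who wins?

Harrow

Round 1: Harrow 23, Irvine 23, Jasper 4, Avon 0. Avon has the fewest and is eliminated.
Round 2: Harrow 23, Irvine 23, Jasper 4. Jasper has the fewest and is eliminated.
Round 3: Harrow 27, Irvine 23. Harrow has a majority.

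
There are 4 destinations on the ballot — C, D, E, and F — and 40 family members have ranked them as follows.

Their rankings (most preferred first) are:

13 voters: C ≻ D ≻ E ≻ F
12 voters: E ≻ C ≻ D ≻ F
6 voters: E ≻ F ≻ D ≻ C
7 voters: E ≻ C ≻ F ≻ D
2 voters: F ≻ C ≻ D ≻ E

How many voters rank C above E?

Ballots ranking C above E: 13+2 = 15.
Ballots ranking E above C: 12+6+7 = 25.
So 15 of 40 voters prefer C to E.

15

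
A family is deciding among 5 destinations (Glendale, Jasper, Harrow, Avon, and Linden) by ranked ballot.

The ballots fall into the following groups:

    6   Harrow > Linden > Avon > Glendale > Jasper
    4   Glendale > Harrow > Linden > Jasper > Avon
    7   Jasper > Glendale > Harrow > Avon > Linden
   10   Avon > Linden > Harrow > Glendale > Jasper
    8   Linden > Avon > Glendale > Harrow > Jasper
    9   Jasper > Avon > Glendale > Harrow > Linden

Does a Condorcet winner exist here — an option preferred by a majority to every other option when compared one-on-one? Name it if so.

Head-to-head results (44 voters total):
Glendale vs Jasper: Glendale wins 28–16.
Glendale vs Harrow: Glendale wins 28–16.
Glendale vs Avon: Avon wins 33–11.
Glendale vs Linden: Linden wins 24–20.
Jasper vs Harrow: Harrow wins 28–16.
Jasper vs Avon: Avon wins 24–20.
Jasper vs Linden: Linden wins 28–16.
Harrow vs Avon: Avon wins 27–17.
Harrow vs Linden: Harrow wins 26–18.
Avon vs Linden: Avon wins 26–18.
Avon beats each rival — Glendale (33–11), Jasper (24–20), Harrow (27–17), Linden (26–18) — so Avon is the Condorcet winner.

Avon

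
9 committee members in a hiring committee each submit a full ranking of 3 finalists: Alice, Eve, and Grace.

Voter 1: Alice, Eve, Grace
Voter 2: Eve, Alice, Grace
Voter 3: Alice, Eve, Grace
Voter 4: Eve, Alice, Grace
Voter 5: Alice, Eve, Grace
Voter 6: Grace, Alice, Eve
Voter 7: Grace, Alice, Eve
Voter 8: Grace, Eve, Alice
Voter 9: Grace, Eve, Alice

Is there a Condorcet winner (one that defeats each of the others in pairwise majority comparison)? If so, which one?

Head-to-head results (9 voters total):
Alice vs Eve: Alice wins 5–4.
Alice vs Grace: Alice wins 5–4.
Eve vs Grace: Eve wins 5–4.
Alice beats each rival — Eve (5–4), Grace (5–4) — so Alice is the Condorcet winner.

Alice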